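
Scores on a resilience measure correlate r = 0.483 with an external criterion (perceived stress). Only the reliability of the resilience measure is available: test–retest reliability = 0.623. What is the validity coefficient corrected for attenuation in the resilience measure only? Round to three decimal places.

Single correction: r_c = r_obs / √r_xx = 0.483 / √0.623 = 0.483 / 0.7893 ≈ 0.612.

0.612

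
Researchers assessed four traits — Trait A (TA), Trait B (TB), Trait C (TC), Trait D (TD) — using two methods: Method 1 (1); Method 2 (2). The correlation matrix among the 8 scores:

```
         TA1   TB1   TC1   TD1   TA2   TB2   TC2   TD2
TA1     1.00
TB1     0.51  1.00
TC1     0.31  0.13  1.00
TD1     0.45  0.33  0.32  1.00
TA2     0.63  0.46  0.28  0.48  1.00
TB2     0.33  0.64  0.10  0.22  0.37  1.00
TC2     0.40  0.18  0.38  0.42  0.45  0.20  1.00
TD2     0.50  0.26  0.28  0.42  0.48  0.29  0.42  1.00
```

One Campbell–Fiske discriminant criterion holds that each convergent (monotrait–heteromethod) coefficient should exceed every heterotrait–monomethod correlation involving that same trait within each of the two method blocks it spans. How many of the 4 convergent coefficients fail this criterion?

2

Convergent coefficients and their comparison sets:
TA (methods 1·2): 0.63 vs {0.51, 0.37, 0.31, 0.45, 0.45, 0.48} → pass.
TB (methods 1·2): 0.64 vs {0.51, 0.37, 0.13, 0.20, 0.33, 0.29} → pass.
TC (methods 1·2): 0.38 vs {0.31, 0.45, 0.13, 0.20, 0.32, 0.42} → fail.
TD (methods 1·2): 0.42 vs {0.45, 0.48, 0.33, 0.29, 0.32, 0.42} → fail.
2 of 4 fail.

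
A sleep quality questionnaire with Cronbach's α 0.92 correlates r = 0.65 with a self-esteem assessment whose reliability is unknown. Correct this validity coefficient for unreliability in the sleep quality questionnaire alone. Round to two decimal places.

0.68

Single correction: r_c = r_obs / √r_xx = 0.65 / √0.92 = 0.65 / 0.9592 ≈ 0.68.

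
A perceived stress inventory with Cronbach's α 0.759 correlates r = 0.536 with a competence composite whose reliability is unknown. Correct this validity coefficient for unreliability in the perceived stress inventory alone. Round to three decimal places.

Single correction: r_c = r_obs / √r_xx = 0.536 / √0.759 = 0.536 / 0.8712 ≈ 0.615.

0.615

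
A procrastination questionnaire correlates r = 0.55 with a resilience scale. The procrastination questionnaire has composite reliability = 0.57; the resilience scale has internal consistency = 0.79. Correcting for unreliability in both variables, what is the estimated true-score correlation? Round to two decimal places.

0.82

r_true = r_obs / √(r_xx · r_yy) = 0.55 / √(0.57 × 0.79) = 0.55 / √0.4503 = 0.55 / 0.6710 ≈ 0.82.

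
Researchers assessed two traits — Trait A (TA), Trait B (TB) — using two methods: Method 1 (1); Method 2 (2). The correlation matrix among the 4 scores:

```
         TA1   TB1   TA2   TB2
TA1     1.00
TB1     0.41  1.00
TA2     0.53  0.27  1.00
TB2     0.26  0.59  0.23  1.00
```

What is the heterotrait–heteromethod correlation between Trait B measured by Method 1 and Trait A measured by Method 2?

Different traits and methods: r(TB1, TA2) = 0.27.

0.27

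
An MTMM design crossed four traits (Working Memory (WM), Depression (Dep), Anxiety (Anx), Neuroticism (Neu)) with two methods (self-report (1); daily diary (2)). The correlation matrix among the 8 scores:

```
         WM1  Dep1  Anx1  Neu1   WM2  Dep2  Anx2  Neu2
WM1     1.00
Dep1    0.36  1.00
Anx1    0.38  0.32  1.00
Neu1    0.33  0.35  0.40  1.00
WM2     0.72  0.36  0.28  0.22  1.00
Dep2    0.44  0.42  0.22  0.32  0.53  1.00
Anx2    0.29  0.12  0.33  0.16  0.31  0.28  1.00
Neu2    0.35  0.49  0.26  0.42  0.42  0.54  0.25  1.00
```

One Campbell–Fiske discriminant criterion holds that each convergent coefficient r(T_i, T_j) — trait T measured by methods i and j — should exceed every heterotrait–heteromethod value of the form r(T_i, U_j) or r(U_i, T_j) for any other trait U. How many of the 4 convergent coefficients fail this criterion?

2

Convergent coefficients and their comparison sets:
WM (methods 1·2): 0.72 vs {0.44, 0.36, 0.29, 0.28, 0.35, 0.22} → pass.
Dep (methods 1·2): 0.42 vs {0.36, 0.44, 0.12, 0.22, 0.49, 0.32} → fail.
Anx (methods 1·2): 0.33 vs {0.28, 0.29, 0.22, 0.12, 0.26, 0.16} → pass.
Neu (methods 1·2): 0.42 vs {0.22, 0.35, 0.32, 0.49, 0.16, 0.26} → fail.
2 of 4 fail.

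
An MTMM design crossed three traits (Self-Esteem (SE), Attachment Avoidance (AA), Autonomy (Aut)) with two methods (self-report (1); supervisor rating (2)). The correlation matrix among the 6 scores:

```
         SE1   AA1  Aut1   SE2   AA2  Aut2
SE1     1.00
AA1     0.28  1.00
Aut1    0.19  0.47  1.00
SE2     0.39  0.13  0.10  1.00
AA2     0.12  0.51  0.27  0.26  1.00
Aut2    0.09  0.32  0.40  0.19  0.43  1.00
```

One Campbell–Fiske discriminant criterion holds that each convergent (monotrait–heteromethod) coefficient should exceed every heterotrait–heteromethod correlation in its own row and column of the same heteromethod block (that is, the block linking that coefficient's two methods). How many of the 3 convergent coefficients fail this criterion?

Checking each validity diagonal entry against its comparison values:
SE (methods 1·2): 0.39 vs {0.12, 0.13, 0.09, 0.10} → pass.
AA (methods 1·2): 0.51 vs {0.13, 0.12, 0.32, 0.27} → pass.
Aut (methods 1·2): 0.40 vs {0.10, 0.09, 0.27, 0.32} → pass.
0 of 3 fail.

0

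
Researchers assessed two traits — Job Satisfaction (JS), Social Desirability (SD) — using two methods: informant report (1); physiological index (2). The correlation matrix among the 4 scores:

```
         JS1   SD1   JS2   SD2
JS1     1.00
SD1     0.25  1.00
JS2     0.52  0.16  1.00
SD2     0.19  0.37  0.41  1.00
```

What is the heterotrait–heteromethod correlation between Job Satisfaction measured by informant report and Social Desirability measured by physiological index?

Different traits and methods: r(JS1, SD2) = 0.19.

0.19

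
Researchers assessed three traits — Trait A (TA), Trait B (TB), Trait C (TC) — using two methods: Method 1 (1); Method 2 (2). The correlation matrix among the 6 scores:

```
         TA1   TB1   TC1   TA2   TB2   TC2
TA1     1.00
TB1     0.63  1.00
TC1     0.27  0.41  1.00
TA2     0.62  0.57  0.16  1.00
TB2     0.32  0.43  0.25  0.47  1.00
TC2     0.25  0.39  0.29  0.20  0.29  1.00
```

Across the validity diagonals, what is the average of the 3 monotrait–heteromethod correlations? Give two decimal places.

Convergent values: 0.62, 0.43, 0.29; mean = 1.34/3 = 0.45.

0.45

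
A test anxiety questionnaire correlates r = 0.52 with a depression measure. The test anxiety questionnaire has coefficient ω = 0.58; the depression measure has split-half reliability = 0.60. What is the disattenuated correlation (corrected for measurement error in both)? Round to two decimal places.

0.88

r_true = r_obs / √(r_xx · r_yy) = 0.52 / √(0.58 × 0.60) = 0.52 / √0.3480 = 0.52 / 0.5899 ≈ 0.88.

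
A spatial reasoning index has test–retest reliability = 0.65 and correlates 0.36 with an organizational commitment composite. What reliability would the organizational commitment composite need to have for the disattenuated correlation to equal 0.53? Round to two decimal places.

0.71

r_true = r_obs / √(r_xx · r_yy) ⇒ 0.53 = 0.36 / √(0.65 · r_yy).
√(0.65 · r_yy) = 0.36 / 0.53 = 0.6792; 0.65 · r_yy = 0.4613; r_yy = 0.4613 / 0.65 ≈ 0.71.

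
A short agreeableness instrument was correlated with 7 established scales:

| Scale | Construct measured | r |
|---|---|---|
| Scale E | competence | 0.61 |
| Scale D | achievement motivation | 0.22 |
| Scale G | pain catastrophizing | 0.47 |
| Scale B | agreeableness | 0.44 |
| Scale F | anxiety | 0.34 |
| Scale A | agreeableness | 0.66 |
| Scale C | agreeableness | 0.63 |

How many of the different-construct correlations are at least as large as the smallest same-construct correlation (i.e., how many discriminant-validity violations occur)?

Convergent (same construct = agreeableness): Scale B, Scale A, Scale C.
Smallest convergent = 0.44. Discriminant values: 0.61, 0.22, 0.47, 0.34; count ≥ 0.44 → 2.

2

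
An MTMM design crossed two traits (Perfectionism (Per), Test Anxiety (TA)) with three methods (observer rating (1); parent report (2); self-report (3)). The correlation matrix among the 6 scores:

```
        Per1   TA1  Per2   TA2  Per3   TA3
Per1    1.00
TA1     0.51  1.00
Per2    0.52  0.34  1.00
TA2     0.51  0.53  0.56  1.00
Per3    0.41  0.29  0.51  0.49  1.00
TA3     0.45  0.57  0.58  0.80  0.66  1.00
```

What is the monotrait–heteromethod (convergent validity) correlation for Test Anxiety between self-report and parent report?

0.80

Same trait (TA), different methods: r(TA3, TA2) = 0.80.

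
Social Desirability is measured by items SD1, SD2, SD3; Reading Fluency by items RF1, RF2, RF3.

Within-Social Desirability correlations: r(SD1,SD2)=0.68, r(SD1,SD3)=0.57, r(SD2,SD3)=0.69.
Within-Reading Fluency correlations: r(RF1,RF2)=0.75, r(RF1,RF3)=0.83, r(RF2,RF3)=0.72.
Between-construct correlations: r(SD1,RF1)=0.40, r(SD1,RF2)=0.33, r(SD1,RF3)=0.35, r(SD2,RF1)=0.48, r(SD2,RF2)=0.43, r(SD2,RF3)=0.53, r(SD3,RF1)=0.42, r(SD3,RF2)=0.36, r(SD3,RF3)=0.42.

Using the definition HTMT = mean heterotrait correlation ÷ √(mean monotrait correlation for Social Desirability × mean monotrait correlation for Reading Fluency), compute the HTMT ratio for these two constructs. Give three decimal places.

Mean between = 3.72/9 = 0.4133.
Mean within-SD = 1.94/3 = 0.6467; mean within-RF = 2.30/3 = 0.7667.
Geometric mean = √(0.6467 × 0.7667) = 0.7041.
HTMT = 0.4133 / 0.7041 = 0.587.

0.587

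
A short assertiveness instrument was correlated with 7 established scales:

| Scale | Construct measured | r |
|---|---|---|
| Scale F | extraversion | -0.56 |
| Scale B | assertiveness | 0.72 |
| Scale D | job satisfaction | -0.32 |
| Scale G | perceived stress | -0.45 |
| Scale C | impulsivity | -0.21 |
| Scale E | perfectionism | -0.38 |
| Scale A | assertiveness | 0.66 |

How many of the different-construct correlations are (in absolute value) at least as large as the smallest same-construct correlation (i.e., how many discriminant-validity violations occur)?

Convergent (same construct = assertiveness): Scale B, Scale A.
Smallest convergent = 0.66. Discriminant |r|: 0.56, 0.32, 0.45, 0.21, 0.38; count ≥ 0.66 → 0.

0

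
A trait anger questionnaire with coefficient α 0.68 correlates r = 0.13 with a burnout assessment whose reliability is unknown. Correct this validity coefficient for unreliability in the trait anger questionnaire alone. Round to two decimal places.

0.16

Single correction: r_c = r_obs / √r_xx = 0.13 / √0.68 = 0.13 / 0.8246 ≈ 0.16.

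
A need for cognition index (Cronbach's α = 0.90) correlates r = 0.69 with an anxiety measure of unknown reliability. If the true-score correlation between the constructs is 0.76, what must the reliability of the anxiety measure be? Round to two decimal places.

r_true = r_obs / √(r_xx · r_yy) ⇒ 0.76 = 0.69 / √(0.90 · r_yy).
√(0.90 · r_yy) = 0.69 / 0.76 = 0.9079; 0.90 · r_yy = 0.8243; r_yy = 0.8243 / 0.90 ≈ 0.92.

0.92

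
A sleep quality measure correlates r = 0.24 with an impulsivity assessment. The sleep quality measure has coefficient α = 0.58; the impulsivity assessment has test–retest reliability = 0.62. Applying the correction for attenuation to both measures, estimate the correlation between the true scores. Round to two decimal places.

r_true = r_obs / √(r_xx · r_yy) = 0.24 / √(0.58 × 0.62) = 0.24 / √0.3596 = 0.24 / 0.5997 ≈ 0.40.

0.40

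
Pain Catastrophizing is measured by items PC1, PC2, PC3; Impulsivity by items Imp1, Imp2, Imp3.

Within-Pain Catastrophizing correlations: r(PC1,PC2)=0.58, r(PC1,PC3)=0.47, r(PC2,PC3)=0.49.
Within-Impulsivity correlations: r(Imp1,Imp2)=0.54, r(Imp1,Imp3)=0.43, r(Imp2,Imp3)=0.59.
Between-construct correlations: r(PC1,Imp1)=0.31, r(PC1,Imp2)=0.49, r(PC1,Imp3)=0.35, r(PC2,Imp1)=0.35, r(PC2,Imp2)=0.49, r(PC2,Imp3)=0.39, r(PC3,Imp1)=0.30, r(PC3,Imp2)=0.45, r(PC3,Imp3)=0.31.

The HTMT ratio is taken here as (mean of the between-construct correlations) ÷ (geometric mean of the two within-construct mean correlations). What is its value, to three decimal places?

Mean between = 3.44/9 = 0.3822.
Mean within-PC = 1.54/3 = 0.5133; mean within-Imp = 1.56/3 = 0.5200.
Geometric mean = √(0.5133 × 0.5200) = 0.5166.
HTMT = 0.3822 / 0.5166 = 0.740.

0.740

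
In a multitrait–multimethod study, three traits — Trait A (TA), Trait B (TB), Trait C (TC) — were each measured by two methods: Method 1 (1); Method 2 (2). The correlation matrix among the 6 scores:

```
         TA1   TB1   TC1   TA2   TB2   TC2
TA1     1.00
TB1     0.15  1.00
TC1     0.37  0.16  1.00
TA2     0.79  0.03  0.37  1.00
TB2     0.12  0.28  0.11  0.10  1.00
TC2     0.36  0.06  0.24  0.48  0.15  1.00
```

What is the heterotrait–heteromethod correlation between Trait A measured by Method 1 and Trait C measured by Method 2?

0.36

Different traits and methods: r(TA1, TC2) = 0.36.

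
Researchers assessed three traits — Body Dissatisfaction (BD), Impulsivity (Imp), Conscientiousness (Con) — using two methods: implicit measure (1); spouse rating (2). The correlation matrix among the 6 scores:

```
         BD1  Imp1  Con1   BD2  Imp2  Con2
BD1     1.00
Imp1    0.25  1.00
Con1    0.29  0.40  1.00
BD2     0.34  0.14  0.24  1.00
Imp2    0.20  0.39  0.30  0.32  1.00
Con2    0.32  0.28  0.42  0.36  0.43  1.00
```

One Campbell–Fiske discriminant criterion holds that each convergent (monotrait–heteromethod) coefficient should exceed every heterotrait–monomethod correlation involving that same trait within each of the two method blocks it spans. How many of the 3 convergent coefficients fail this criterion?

3

Convergent coefficients and their comparison sets:
BD (methods 1·2): 0.34 vs {0.25, 0.32, 0.29, 0.36} → fail.
Imp (methods 1·2): 0.39 vs {0.25, 0.32, 0.40, 0.43} → fail.
Con (methods 1·2): 0.42 vs {0.29, 0.36, 0.40, 0.43} → fail.
3 of 3 fail.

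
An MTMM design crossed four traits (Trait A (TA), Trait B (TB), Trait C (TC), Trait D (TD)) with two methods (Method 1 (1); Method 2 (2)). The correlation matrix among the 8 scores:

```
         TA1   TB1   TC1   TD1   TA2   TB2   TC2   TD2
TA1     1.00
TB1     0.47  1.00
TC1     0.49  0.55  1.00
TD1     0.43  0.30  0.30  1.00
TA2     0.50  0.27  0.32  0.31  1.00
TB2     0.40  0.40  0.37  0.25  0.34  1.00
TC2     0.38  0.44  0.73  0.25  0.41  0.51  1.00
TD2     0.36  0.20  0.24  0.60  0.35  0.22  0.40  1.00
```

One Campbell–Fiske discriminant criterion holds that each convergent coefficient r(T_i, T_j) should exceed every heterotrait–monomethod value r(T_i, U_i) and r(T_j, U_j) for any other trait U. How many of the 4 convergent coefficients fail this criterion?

1

Each convergent coefficient versus the relevant comparison correlations:
TA (methods 1·2): 0.50 vs {0.47, 0.34, 0.49, 0.41, 0.43, 0.35} → pass.
TB (methods 1·2): 0.40 vs {0.47, 0.34, 0.55, 0.51, 0.30, 0.22} → fail.
TC (methods 1·2): 0.73 vs {0.49, 0.41, 0.55, 0.51, 0.30, 0.40} → pass.
TD (methods 1·2): 0.60 vs {0.43, 0.35, 0.30, 0.22, 0.30, 0.40} → pass.
1 of 4 fail.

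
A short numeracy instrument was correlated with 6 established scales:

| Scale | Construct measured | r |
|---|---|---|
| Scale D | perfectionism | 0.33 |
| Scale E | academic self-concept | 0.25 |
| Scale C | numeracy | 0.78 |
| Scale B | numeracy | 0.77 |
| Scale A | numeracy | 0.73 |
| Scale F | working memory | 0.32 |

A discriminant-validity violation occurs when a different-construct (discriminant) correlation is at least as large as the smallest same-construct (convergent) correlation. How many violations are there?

Convergent (same construct = numeracy): Scale C, Scale B, Scale A.
Smallest convergent = 0.73. Discriminant values: 0.33, 0.25, 0.32; count ≥ 0.73 → 0.

0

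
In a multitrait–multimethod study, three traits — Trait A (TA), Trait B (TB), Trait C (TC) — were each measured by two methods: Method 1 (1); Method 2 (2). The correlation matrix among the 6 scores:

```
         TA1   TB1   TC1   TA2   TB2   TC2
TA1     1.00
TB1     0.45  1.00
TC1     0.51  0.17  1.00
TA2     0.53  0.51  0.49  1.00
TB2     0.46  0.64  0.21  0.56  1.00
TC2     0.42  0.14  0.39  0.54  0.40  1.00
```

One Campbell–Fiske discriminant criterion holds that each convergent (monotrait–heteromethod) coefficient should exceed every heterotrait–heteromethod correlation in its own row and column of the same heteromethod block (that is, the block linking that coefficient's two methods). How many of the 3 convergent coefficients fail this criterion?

Checking each validity diagonal entry against its comparison values:
TA (methods 1·2): 0.53 vs {0.46, 0.51, 0.42, 0.49} → pass.
TB (methods 1·2): 0.64 vs {0.51, 0.46, 0.14, 0.21} → pass.
TC (methods 1·2): 0.39 vs {0.49, 0.42, 0.21, 0.14} → fail.
1 of 3 fail.

1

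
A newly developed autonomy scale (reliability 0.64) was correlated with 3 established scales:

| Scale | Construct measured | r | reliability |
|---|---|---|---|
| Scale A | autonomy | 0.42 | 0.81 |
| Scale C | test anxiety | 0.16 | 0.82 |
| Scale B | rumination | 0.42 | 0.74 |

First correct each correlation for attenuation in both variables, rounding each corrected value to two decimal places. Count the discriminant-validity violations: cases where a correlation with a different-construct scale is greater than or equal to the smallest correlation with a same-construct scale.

Disattenuated r (r / √(r_scale · r_new)):
  Scale A (conv): 0.42 / √(0.81·0.64) = 0.58
  Scale C (disc): 0.16 / √(0.82·0.64) = 0.22
  Scale B (disc): 0.42 / √(0.74·0.64) = 0.61
Smallest convergent = 0.58. Discriminant values: 0.22, 0.61; count ≥ 0.58 → 1.

1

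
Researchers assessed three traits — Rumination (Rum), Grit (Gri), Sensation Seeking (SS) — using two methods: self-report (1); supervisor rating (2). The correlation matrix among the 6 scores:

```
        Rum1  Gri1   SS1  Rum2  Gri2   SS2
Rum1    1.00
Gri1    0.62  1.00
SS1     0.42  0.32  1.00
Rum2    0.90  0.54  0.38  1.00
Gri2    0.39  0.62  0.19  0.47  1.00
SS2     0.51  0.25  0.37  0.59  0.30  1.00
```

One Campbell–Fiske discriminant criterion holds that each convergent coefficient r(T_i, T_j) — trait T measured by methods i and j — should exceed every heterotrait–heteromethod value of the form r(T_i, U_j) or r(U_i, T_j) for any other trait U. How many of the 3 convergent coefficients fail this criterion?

1

Each convergent coefficient versus the relevant comparison correlations:
Rum (methods 1·2): 0.90 vs {0.39, 0.54, 0.51, 0.38} → pass.
Gri (methods 1·2): 0.62 vs {0.54, 0.39, 0.25, 0.19} → pass.
SS (methods 1·2): 0.37 vs {0.38, 0.51, 0.19, 0.25} → fail.
1 of 3 fail.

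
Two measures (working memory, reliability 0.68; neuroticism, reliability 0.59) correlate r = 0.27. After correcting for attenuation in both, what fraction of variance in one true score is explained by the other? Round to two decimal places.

0.18

Disattenuated r = 0.27 / √(0.68 × 0.59) = 0.27 / 0.6334 = 0.4263.
Shared true-score variance = 0.4263² = 0.1817 ≈ 0.18.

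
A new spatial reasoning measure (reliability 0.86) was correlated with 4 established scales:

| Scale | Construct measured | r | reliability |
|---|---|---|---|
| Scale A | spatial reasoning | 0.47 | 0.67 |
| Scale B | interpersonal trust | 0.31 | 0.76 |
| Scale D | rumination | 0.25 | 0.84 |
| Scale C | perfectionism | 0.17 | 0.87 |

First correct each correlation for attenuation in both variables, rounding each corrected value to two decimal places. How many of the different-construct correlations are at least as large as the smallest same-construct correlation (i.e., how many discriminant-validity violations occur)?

Disattenuated r (r / √(r_scale · r_new)):
  Scale A (conv): 0.47 / √(0.67·0.86) = 0.62
  Scale B (disc): 0.31 / √(0.76·0.86) = 0.38
  Scale D (disc): 0.25 / √(0.84·0.86) = 0.29
  Scale C (disc): 0.17 / √(0.87·0.86) = 0.20
Smallest convergent = 0.62. Discriminant values: 0.38, 0.29, 0.20; count ≥ 0.62 → 0.

0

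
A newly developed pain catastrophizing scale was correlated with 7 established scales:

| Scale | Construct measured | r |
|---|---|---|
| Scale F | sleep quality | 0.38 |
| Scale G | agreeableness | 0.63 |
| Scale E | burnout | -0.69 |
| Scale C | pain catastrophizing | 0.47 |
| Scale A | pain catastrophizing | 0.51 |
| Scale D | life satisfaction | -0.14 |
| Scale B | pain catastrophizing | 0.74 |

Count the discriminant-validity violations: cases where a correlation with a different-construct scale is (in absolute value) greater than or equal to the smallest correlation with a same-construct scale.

Convergent (same construct = pain catastrophizing): Scale C, Scale A, Scale B.
Smallest convergent = 0.47. Discriminant |r|: 0.38, 0.63, 0.69, 0.14; count ≥ 0.47 → 2.

2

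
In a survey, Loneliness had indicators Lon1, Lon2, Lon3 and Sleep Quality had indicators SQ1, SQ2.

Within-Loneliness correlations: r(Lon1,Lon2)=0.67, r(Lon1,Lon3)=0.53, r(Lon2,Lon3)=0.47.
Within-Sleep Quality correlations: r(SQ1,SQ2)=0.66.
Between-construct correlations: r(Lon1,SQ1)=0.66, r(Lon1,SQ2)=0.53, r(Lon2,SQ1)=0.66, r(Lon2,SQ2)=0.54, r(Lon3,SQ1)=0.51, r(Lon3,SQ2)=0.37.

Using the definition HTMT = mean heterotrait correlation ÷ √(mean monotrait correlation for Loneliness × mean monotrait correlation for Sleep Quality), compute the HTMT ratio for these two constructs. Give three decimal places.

Mean heterotrait r = 3.27/6 = 0.5450.
Mean within-Lon = 1.67/3 = 0.5567; mean within-SQ = 0.66/1 = 0.6600.
Geometric mean = √(0.5567 × 0.6600) = 0.6062.
HTMT = 0.5450 / 0.6062 = 0.899.

0.899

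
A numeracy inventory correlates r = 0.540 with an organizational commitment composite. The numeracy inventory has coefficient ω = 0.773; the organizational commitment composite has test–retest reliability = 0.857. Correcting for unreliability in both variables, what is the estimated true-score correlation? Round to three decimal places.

r_true = r_obs / √(r_xx · r_yy) = 0.540 / √(0.773 × 0.857) = 0.540 / √0.662461 = 0.540 / 0.8139 ≈ 0.663.

0.663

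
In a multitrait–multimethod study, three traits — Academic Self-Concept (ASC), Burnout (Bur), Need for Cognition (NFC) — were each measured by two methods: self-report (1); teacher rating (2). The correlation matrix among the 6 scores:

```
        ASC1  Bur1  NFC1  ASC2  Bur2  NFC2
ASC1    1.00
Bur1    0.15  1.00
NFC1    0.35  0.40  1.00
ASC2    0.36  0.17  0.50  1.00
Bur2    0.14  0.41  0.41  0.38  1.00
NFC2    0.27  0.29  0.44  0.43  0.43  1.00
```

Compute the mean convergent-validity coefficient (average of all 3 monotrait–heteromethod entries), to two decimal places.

0.40

Convergent values: 0.36, 0.41, 0.44; mean = 1.21/3 = 0.40.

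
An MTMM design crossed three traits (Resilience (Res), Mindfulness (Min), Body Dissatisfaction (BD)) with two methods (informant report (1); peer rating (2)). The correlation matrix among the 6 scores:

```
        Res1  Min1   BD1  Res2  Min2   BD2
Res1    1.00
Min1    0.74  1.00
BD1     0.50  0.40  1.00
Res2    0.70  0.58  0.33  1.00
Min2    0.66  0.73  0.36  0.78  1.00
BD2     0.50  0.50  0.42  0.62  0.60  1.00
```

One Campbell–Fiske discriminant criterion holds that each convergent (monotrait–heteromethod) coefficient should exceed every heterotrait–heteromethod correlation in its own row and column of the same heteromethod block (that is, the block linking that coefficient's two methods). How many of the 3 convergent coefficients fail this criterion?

1

Checking each validity diagonal entry against its comparison values:
Res (methods 1·2): 0.70 vs {0.66, 0.58, 0.50, 0.33} → pass.
Min (methods 1·2): 0.73 vs {0.58, 0.66, 0.50, 0.36} → pass.
BD (methods 1·2): 0.42 vs {0.33, 0.50, 0.36, 0.50} → fail.
1 of 3 fail.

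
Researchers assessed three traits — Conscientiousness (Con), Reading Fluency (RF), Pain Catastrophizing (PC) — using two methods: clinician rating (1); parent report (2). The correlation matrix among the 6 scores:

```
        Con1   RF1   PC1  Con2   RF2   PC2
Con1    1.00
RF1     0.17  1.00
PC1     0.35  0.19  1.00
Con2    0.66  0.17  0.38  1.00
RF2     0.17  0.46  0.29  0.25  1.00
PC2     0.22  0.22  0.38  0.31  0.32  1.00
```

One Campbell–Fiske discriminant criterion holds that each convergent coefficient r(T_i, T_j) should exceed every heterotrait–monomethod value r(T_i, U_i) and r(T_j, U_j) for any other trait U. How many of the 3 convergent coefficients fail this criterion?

0

Checking each validity diagonal entry against its comparison values:
Con (methods 1·2): 0.66 vs {0.17, 0.25, 0.35, 0.31} → pass.
RF (methods 1·2): 0.46 vs {0.17, 0.25, 0.19, 0.32} → pass.
PC (methods 1·2): 0.38 vs {0.35, 0.31, 0.19, 0.32} → pass.
0 of 3 fail.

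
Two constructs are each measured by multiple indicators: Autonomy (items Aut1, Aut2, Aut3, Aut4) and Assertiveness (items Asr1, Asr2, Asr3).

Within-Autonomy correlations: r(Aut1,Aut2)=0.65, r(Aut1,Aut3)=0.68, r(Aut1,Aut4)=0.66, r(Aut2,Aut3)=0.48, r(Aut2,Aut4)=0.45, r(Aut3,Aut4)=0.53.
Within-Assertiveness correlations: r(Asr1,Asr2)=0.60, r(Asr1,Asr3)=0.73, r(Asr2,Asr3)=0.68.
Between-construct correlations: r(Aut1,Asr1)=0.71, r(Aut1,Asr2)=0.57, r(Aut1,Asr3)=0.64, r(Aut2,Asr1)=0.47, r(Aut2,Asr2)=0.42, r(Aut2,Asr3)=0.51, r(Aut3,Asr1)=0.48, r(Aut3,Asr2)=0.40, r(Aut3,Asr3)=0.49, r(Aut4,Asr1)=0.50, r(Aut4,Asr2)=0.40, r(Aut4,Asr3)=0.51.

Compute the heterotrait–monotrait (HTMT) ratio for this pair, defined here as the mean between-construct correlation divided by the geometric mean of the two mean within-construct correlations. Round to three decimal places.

Mean between = 6.10/12 = 0.5083.
Mean within-Aut = 3.45/6 = 0.5750; mean within-Asr = 2.01/3 = 0.6700.
Geometric mean = √(0.5750 × 0.6700) = 0.6207.
HTMT = 0.5083 / 0.6207 = 0.819.

0.819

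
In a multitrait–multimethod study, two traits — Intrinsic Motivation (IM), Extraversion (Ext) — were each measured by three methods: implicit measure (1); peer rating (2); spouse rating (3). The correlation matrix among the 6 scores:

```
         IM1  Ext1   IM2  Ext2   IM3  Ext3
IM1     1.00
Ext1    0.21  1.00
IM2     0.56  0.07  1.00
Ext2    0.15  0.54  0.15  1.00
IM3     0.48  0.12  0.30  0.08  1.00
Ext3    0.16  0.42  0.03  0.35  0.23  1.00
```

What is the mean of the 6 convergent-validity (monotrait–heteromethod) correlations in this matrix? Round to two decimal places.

Convergent values: 0.56, 0.48, 0.30, 0.54, 0.42, 0.35; mean = 2.65/6 = 0.44.

0.44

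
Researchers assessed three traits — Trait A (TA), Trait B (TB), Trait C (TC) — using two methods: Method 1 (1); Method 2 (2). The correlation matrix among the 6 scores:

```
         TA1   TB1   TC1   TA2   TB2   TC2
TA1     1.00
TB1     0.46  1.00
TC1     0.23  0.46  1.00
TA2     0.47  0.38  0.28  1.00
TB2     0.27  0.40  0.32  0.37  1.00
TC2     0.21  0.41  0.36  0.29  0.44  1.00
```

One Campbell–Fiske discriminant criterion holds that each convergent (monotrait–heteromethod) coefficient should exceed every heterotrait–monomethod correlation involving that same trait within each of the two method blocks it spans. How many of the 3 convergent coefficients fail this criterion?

Convergent coefficients and their comparison sets:
TA (methods 1·2): 0.47 vs {0.46, 0.37, 0.23, 0.29} → pass.
TB (methods 1·2): 0.40 vs {0.46, 0.37, 0.46, 0.44} → fail.
TC (methods 1·2): 0.36 vs {0.23, 0.29, 0.46, 0.44} → fail.
2 of 3 fail.

2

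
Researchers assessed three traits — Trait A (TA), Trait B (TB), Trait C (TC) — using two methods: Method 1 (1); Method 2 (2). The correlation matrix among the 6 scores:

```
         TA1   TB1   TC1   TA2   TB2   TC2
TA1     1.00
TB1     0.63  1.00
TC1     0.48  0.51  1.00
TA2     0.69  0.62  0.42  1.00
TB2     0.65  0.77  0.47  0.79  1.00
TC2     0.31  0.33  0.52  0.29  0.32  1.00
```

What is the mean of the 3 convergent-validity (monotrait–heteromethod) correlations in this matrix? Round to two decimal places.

0.66

Convergent values: 0.69, 0.77, 0.52; mean = 1.98/3 = 0.66.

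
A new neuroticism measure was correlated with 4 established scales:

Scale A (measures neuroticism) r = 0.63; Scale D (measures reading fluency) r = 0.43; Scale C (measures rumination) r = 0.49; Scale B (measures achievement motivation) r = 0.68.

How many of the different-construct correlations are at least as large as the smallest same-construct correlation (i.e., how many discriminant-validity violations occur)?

1

Convergent (same construct = neuroticism): Scale A.
Smallest convergent = 0.63. Discriminant values: 0.43, 0.49, 0.68; count ≥ 0.63 → 1.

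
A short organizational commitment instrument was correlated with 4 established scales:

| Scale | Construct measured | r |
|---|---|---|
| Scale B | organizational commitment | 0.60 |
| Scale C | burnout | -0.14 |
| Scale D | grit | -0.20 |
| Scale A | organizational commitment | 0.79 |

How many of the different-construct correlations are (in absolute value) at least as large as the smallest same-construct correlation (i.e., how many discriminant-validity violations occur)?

Convergent (same construct = organizational commitment): Scale B, Scale A.
Smallest convergent = 0.60. Discriminant |r|: 0.14, 0.20; count ≥ 0.60 → 0.

0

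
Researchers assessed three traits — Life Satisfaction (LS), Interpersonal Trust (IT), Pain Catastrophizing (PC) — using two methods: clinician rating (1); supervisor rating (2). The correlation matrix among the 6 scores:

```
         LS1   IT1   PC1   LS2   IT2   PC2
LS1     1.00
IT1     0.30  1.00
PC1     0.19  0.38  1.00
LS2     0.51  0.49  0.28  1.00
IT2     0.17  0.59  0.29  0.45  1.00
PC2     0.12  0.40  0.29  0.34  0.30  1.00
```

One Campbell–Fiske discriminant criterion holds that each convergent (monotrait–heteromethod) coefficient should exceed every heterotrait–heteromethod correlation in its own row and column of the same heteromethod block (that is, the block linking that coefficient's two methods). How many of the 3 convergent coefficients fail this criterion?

1

Convergent coefficients and their comparison sets:
LS (methods 1·2): 0.51 vs {0.17, 0.49, 0.12, 0.28} → pass.
IT (methods 1·2): 0.59 vs {0.49, 0.17, 0.40, 0.29} → pass.
PC (methods 1·2): 0.29 vs {0.28, 0.12, 0.29, 0.40} → fail.
1 of 3 fail.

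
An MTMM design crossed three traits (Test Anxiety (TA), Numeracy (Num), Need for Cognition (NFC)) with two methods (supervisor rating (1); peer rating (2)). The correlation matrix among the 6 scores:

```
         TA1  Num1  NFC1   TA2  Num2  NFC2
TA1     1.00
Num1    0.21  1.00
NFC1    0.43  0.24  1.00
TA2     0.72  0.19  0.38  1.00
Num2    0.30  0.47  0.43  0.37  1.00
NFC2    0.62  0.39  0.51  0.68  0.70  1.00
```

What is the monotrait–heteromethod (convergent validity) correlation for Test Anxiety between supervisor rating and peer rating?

0.72

Same trait (TA), different methods: r(TA1, TA2) = 0.72.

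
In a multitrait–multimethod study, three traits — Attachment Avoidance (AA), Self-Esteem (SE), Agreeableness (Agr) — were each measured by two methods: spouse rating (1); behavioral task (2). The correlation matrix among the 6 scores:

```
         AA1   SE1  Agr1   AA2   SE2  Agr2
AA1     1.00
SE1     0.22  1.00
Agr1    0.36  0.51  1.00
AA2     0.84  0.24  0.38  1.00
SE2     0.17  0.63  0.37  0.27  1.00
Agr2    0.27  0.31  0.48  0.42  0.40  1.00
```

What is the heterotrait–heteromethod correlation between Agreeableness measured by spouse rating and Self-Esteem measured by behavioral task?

0.37

Different traits and methods: r(Agr1, SE2) = 0.37.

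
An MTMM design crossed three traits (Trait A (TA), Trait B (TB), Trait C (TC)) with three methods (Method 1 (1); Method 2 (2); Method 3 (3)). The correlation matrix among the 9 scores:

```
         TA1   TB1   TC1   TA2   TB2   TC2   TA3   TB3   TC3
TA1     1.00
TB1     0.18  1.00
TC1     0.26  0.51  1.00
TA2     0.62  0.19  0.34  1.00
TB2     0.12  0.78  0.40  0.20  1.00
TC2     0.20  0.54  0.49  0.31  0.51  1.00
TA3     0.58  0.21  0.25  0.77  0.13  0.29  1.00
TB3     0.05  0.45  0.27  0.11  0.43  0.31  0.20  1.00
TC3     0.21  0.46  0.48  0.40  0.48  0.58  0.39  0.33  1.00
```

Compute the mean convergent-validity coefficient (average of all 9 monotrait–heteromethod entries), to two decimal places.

Convergent values: 0.62, 0.58, 0.77, 0.78, 0.45, 0.43, 0.49, 0.48, 0.58; mean = 5.18/9 = 0.58.

0.58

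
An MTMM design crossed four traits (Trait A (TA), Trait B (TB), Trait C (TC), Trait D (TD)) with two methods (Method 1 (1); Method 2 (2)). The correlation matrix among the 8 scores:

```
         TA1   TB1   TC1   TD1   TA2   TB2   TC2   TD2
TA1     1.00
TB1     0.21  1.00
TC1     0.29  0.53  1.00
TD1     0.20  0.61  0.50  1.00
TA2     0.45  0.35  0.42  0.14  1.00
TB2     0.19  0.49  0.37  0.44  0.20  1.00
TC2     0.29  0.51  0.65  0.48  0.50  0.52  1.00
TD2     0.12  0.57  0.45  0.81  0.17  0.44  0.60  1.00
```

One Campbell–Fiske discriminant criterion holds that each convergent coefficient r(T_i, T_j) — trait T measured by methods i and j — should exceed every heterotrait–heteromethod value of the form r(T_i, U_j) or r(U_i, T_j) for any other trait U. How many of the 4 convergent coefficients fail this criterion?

1

Each convergent coefficient versus the relevant comparison correlations:
TA (methods 1·2): 0.45 vs {0.19, 0.35, 0.29, 0.42, 0.12, 0.14} → pass.
TB (methods 1·2): 0.49 vs {0.35, 0.19, 0.51, 0.37, 0.57, 0.44} → fail.
TC (methods 1·2): 0.65 vs {0.42, 0.29, 0.37, 0.51, 0.45, 0.48} → pass.
TD (methods 1·2): 0.81 vs {0.14, 0.12, 0.44, 0.57, 0.48, 0.45} → pass.
1 of 4 fail.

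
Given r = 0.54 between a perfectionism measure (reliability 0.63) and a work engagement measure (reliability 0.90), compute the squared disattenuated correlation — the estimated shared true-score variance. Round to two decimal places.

0.51

Disattenuated r = 0.54 / √(0.63 × 0.90) = 0.54 / 0.7530 = 0.7171.
Shared true-score variance = 0.7171² = 0.5142 ≈ 0.51.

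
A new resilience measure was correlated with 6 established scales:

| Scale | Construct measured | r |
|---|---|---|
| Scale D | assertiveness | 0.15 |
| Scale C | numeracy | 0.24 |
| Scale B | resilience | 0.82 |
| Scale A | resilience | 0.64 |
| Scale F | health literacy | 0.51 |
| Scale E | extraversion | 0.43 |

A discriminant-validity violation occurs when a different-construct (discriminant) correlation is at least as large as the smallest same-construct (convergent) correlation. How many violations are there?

0

Convergent (same construct = resilience): Scale B, Scale A.
Smallest convergent = 0.64. Discriminant values: 0.15, 0.24, 0.51, 0.43; count ≥ 0.64 → 0.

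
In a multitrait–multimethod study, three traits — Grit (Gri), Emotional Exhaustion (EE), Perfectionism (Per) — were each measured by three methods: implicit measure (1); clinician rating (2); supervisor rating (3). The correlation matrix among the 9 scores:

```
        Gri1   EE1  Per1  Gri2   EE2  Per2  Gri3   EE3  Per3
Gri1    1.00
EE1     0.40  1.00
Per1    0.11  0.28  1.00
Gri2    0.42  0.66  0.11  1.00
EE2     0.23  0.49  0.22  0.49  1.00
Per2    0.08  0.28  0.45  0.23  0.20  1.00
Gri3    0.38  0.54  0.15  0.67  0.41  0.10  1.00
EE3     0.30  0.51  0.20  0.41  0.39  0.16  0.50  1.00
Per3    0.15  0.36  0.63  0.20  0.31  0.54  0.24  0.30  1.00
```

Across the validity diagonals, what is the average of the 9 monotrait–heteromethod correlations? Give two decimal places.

Convergent values: 0.42, 0.38, 0.67, 0.49, 0.51, 0.39, 0.45, 0.63, 0.54; mean = 4.48/9 = 0.50.

0.50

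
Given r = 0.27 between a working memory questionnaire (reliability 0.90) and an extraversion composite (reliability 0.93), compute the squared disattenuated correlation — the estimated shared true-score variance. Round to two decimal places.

0.09

Disattenuated r = 0.27 / √(0.90 × 0.93) = 0.27 / 0.9149 = 0.2951.
Shared true-score variance = 0.2951² = 0.0871 ≈ 0.09.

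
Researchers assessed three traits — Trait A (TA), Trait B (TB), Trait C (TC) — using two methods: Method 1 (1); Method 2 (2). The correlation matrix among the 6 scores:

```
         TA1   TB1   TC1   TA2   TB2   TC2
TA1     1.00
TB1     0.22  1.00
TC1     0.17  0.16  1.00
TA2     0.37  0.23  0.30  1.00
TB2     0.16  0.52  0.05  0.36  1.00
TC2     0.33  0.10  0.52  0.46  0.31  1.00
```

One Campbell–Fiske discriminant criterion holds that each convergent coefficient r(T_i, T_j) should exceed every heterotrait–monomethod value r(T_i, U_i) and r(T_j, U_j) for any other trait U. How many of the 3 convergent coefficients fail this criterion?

Checking each validity diagonal entry against its comparison values:
TA (methods 1·2): 0.37 vs {0.22, 0.36, 0.17, 0.46} → fail.
TB (methods 1·2): 0.52 vs {0.22, 0.36, 0.16, 0.31} → pass.
TC (methods 1·2): 0.52 vs {0.17, 0.46, 0.16, 0.31} → pass.
1 of 3 fail.

1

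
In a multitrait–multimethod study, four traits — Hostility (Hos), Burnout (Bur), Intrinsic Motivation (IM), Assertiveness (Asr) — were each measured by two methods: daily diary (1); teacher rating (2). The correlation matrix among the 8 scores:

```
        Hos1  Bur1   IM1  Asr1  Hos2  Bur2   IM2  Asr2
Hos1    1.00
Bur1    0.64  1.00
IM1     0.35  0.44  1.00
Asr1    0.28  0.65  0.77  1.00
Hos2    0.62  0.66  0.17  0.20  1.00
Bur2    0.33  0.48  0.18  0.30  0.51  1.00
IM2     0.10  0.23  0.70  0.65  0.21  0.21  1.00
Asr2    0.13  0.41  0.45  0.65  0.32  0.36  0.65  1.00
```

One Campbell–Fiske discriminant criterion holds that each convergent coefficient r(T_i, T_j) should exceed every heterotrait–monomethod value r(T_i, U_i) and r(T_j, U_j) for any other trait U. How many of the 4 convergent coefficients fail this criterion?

4

Each convergent coefficient versus the relevant comparison correlations:
Hos (methods 1·2): 0.62 vs {0.64, 0.51, 0.35, 0.21, 0.28, 0.32} → fail.
Bur (methods 1·2): 0.48 vs {0.64, 0.51, 0.44, 0.21, 0.65, 0.36} → fail.
IM (methods 1·2): 0.70 vs {0.35, 0.21, 0.44, 0.21, 0.77, 0.65} → fail.
Asr (methods 1·2): 0.65 vs {0.28, 0.32, 0.65, 0.36, 0.77, 0.65} → fail.
4 of 4 fail.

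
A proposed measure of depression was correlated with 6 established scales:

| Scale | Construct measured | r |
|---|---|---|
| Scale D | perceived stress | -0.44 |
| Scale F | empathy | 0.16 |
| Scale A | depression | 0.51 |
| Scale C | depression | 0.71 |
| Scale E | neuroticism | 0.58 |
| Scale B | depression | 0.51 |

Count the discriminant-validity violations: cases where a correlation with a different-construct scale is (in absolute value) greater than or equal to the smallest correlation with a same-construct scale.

1

Convergent (same construct = depression): Scale A, Scale C, Scale B.
Smallest convergent = 0.51. Discriminant |r|: 0.44, 0.16, 0.58; count ≥ 0.51 → 1.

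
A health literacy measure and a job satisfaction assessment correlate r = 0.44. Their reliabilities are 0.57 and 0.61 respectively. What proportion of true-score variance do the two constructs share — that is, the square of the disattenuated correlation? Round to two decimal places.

Disattenuated r = 0.44 / √(0.57 × 0.61) = 0.44 / 0.5897 = 0.7461.
Shared true-score variance = 0.7461² = 0.5567 ≈ 0.56.

0.56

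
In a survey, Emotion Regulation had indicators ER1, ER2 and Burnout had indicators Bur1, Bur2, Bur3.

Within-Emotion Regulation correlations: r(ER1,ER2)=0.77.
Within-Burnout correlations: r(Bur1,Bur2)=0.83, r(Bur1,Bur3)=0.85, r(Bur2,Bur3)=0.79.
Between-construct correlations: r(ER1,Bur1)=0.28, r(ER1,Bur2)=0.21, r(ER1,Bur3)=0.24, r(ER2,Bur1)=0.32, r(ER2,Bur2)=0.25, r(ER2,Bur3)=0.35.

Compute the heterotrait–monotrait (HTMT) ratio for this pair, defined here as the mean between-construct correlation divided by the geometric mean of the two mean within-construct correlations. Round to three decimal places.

0.345

Mean heterotrait r = 1.65/6 = 0.2750.
Mean within-ER = 0.77/1 = 0.7700; mean within-Bur = 2.47/3 = 0.8233.
Geometric mean = √(0.7700 × 0.8233) = 0.7962.
HTMT = 0.2750 / 0.7962 = 0.345.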